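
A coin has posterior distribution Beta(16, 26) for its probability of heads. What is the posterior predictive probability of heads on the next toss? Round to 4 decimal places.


Posterior predictive = E[theta] = alpha/(alpha+beta)
= 16/42
= 0.381

0.381


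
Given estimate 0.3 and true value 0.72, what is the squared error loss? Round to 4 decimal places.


Squared error = (estimate - true)^2
Difference = -0.42
Loss = -0.42^2 = 0.1764

0.1764


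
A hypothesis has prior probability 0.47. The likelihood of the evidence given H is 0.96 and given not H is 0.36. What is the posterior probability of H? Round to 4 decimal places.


Using Bayes' theorem:
P(E) = 0.47 * 0.96 + 0.53 * 0.36
P(E) = 0.642
P(H|E) = (0.47 * 0.96) / 0.642 = 0.7028

0.7028


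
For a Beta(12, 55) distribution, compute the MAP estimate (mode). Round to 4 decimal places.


MAP = mode = (a-1)/(a+b-2)
= (12-1)/(12+55-2)
= 11/65 = 0.1692

0.1692


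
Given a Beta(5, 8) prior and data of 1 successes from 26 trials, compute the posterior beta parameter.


Number of failures = 26 - 1 = 25
Posterior beta = 8 + 25 = 33

33


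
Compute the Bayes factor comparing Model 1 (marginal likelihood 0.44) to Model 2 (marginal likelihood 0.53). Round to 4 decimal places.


BF12 = marginal likelihood of M1 / marginal likelihood of M2
= 0.44/0.53
= 0.8302

0.8302


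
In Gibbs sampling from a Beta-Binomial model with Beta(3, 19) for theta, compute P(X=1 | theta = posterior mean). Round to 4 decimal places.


Posterior mean = alpha/(alpha+beta) = 3/22 = 0.1364
P(X=1|theta=mean) = theta = 0.1364

0.1364


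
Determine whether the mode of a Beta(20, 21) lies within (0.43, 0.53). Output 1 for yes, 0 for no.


First find the mode: (a-1)/(a+b-2) = 0.4872
Is 0.4872 in (0.43, 0.53)? 1

1


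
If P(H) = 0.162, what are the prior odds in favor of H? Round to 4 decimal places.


Prior odds = P(H) / (1 - P(H))
= 0.162 / 0.838
= 0.1933

0.1933


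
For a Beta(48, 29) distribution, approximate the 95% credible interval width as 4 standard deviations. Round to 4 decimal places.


Variance of Beta(a,b) = ab / ((a+b)^2 * (a+b+1))
= 48*29 / ((77)^2 * 78)
= 0.003
SD = sqrt(0.003) = 0.0549
Width = 4 * SD = 0.2195

0.2195


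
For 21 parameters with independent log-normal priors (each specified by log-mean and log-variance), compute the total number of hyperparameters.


A log-normal prior has 2 hyperparameters per parameter.
Total = 21 * 2 = 42

42


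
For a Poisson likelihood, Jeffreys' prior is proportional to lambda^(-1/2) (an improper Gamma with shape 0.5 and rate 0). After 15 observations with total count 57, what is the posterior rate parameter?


Jeffreys' prior for Poisson is proportional to lambda^(-1/2).
Posterior is Gamma(0.5 + S, 0 + n) = Gamma(0.5 + 57, 15).
Posterior rate = 0 + n = 15

15.0


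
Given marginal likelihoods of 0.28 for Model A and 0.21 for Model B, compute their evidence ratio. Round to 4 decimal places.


Ratio = ML(A) / ML(B) = 0.28/0.21
= 1.3333

1.3333


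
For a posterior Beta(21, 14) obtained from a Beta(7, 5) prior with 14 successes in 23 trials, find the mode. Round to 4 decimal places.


Mode = (alpha - 1) / (alpha + beta - 2)
= 20 / 33
= 0.6061

0.6061


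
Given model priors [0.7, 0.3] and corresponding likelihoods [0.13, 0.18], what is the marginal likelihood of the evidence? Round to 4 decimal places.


P(E) = sum_i P(M_i) P(E|M_i)
= 0.091 + 0.054
= 0.145

0.145


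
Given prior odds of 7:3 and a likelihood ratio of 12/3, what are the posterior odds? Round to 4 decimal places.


Posterior odds = prior odds * LR
Prior odds = 7/3 = 2.3333
LR = 12/3 = 4.0
Posterior odds = 2.3333 * 4.0 = 9.3333

9.3333


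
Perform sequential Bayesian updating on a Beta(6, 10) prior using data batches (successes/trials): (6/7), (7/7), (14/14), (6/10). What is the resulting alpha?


Accumulate successes: 33
Posterior alpha = prior alpha + sum of successes
= 6 + 33 = 39

39


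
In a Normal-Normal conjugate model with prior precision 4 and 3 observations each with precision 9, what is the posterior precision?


Posterior precision = prior precision + n * observation precision
= 4 + 3 * 9
= 4 + 27 = 31

31


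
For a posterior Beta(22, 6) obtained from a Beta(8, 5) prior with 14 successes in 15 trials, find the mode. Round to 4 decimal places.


Mode = (alpha - 1) / (alpha + beta - 2)
= 21 / 26
= 0.8077

0.8077


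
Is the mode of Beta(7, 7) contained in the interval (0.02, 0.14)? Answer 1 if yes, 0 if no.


Mode = (a-1)/(a+b-2) = 6/12 = 0.5
Interval: (0.02, 0.14)
Contains mode? 0

0


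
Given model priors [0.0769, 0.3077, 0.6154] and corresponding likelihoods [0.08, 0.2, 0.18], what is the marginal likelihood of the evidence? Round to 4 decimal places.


P(E) = sum_i P(M_i) P(E|M_i)
= 0.0062 + 0.0615 + 0.1108
= 0.1785

0.1785


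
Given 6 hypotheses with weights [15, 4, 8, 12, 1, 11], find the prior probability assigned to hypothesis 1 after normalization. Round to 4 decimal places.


To normalize, divide each weight by the sum of all weights.
Sum = 51
Prior(H1) = 15/51 = 0.2941

0.2941


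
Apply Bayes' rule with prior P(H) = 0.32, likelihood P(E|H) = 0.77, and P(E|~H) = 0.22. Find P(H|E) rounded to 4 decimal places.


Step 1: Compute marginal P(E) = P(E|H)P(H) + P(E|~H)P(~H)
= 0.77*0.32 + 0.22*0.68 = 0.396
Step 2: P(H|E) = P(E|H)P(H)/P(E) = 0.2464/0.396
= 0.6222

0.6222


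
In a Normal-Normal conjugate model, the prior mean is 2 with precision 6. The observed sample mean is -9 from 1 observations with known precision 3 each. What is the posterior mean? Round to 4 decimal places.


Posterior precision = tau0 + n*tau = 6 + 1*3 = 9
Posterior mean = (tau0*mu0 + n*tau*xbar) / posterior_precision
= (6*2 + 1*3*-9) / 9
= -15 / 9 = -1.6667

-1.6667


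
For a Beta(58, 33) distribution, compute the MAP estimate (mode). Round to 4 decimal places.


MAP = mode = (a-1)/(a+b-2)
= (58-1)/(58+33-2)
= 57/89 = 0.6404

0.6404


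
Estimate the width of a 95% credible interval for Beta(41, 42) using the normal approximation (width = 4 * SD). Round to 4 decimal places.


For Beta(a,b): Var = ab/((a+b)^2(a+b+1))
Var = 0.003, SD = 0.0546
Approximate 95% CI width = 4 * 0.0546 = 0.2182

0.2182


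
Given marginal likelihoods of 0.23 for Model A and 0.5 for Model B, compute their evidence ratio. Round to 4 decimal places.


Ratio = ML(A) / ML(B) = 0.23/0.5
= 0.46

0.46


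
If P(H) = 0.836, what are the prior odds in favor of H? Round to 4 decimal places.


Prior odds = P(H) / (1 - P(H))
= 0.836 / 0.164
= 5.0976

5.0976


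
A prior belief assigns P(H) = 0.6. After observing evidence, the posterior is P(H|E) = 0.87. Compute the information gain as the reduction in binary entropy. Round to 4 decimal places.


H(prior) = -0.6*log2(0.6) - 0.4*log2(0.4)
= 0.971
H(post) = -0.87*log2(0.87) - 0.13*log2(0.13)
= 0.5574
IG = 0.971 - 0.5574 = 0.4135

0.4135


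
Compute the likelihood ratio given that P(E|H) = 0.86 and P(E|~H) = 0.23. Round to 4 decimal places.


LR = P(E|H) / P(E|~H)
= 0.86 / 0.23 = 3.7391

3.7391


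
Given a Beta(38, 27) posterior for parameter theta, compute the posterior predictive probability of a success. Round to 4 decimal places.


For a Beta-Bernoulli model, the predictive probability is the mean:
P(success) = 38/(38+27) = 38/65 = 0.5846

0.5846


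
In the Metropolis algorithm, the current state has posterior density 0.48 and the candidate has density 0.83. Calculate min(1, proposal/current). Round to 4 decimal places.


Ratio = 0.83/0.48 = 1.7292
Acceptance probability = min(1, 1.7292)
= 1.0

1.0


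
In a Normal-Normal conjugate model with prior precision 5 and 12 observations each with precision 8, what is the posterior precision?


Posterior precision = prior precision + n * observation precision
= 5 + 12 * 8
= 5 + 96 = 101

101


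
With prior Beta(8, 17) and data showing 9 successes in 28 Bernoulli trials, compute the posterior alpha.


Conjugate update: alpha_posterior = alpha_prior + k
= 8 + 9 = 17

17


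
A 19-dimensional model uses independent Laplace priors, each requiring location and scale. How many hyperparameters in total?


Per parameter: 2 (location and scale).
Total = 19 * 2 = 38

38


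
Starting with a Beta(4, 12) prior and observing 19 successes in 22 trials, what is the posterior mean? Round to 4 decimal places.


Posterior parameters: alpha = 4 + 19 = 23
beta = 12 + 3 = 15
Posterior mean = alpha / (alpha + beta) = 23 / 38
= 0.6053

0.6053


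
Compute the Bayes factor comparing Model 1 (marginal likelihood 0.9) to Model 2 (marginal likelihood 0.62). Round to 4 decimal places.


BF12 = marginal likelihood of M1 / marginal likelihood of M2
= 0.9/0.62
= 1.4516

1.4516


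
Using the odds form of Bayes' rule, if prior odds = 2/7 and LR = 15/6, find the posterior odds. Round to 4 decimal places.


Bayes' rule in odds form: posterior odds = prior odds * LR
= (2 * 15) / (7 * 6)
= 30/42 = 0.7143

0.7143


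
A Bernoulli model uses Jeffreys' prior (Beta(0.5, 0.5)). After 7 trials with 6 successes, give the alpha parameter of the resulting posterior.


Posterior = Beta(prior_alpha + successes, prior_beta + failures)
= Beta(0.5 + 6, 0.5 + 1)
Posterior alpha = 0.5 + k = 0.5 + 6 = 6.5

6.5


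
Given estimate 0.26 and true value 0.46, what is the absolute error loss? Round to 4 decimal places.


Absolute error = |estimate - true|
= |-0.2| = 0.2

0.2


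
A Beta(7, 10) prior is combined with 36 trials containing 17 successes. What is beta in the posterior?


In conjugate updating:
beta_posterior = beta_prior + (n - k)
= 10 + (36 - 17)
= 10 + 19 = 29

29


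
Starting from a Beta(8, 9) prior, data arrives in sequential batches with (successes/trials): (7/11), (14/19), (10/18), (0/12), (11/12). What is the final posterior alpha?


In sequential Bayesian updating, we sum all successes.
Total successes = 42
Final alpha = 8 + 42 = 50

50


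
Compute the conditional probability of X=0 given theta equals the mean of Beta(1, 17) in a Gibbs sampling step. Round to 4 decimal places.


Mean of Beta(1, 17) = 0.0556
P(X=0 | theta=0.0556) = 0.9444

0.9444


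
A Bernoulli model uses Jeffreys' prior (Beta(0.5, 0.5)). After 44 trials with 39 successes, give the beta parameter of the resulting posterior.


Posterior = Beta(prior_alpha + successes, prior_beta + failures)
= Beta(0.5 + 39, 0.5 + 5)
Posterior beta = 0.5 + (n - k) = 0.5 + 5 = 5.5

5.5


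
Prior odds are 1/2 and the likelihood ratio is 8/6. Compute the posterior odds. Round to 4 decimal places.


Posterior odds = prior odds * likelihood ratio
= (1/2) * (8/6)
= 8 / 12
= 0.6667

0.6667


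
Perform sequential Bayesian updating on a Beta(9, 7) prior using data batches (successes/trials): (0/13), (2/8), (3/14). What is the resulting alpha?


Accumulate successes: 5
Posterior alpha = prior alpha + sum of successes
= 9 + 5 = 14

14


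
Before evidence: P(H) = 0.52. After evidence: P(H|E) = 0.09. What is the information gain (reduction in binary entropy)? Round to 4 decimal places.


Prior entropy = 0.9988
Posterior entropy = 0.4365
Information gain = 0.9988 - 0.4365 = 0.5624

0.5624


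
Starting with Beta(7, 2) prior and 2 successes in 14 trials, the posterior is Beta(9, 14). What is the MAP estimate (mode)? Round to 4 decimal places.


The mode of Beta(a, b) when a > 1 and b > 1 is (a-1)/(a+b-2)
= (9 - 1) / (9 + 14 - 2)
= 8 / 21
= 0.381

0.381


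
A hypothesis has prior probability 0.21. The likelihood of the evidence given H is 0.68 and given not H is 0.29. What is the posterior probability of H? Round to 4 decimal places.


Using Bayes' theorem:
P(E) = 0.21 * 0.68 + 0.79 * 0.29
P(E) = 0.3719
P(H|E) = (0.21 * 0.68) / 0.3719 = 0.384

0.384


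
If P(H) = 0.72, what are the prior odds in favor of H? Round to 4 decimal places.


Prior odds = P(H) / (1 - P(H))
= 0.72 / 0.28
= 2.5714

2.5714


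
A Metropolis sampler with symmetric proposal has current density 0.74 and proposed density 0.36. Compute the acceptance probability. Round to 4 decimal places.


For symmetric proposals, acceptance = min(1, pi(x*)/pi(x))
= min(1, 0.36/0.74)
= min(1, 0.4865) = 0.4865

0.4865


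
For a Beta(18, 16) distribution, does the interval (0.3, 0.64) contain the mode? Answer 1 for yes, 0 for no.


Mode of Beta(a,b) = (a-1)/(a+b-2)
= (18-1)/(18+16-2) = 0.5312
Check: 0.3 <= 0.5312 <= 0.64?
Result: 1

1


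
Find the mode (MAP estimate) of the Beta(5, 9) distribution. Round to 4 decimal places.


For Beta(a,b) with a,b > 1:
Mode = (a-1)/(a+b-2) = (5-1)/(14-2)
= 4/12 = 0.3333

0.3333


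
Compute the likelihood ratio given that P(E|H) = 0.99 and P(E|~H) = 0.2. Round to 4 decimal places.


LR = P(E|H) / P(E|~H)
= 0.99 / 0.2 = 4.95

4.95


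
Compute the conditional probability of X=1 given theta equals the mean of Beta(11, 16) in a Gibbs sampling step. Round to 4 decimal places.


Mean of Beta(11, 16) = 0.4074
P(X=1 | theta=0.4074) = 0.4074

0.4074


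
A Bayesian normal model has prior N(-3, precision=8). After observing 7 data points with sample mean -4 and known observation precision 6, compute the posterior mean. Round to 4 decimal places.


Posterior mean = (prior_precision * prior_mean + n * data_precision * data_mean) / (prior_precision + n * data_precision)
Numerator = 8*-3 + 7*6*-4 = -192
Denominator = 8 + 7*6 = 50
Posterior mean = -3.84

-3.84


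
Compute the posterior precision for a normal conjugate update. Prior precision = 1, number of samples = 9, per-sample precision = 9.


tau_post = tau_0 + n * tau
= 1 + 9 * 9 = 82

82


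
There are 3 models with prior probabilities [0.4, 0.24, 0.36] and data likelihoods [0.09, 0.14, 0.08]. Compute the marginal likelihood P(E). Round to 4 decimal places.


P(E) = sum over models of P(M_i) * P(E|M_i)
= 0.4*0.09 + 0.24*0.14 + 0.36*0.08
= 0.0984

0.0984


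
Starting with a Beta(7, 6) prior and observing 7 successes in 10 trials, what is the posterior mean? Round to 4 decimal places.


Posterior parameters: alpha = 7 + 7 = 14
beta = 6 + 3 = 9
Posterior mean = alpha / (alpha + beta) = 14 / 23
= 0.6087

0.6087


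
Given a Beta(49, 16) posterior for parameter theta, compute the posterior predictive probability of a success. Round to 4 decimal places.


For a Beta-Bernoulli model, the predictive probability is the mean:
P(success) = 49/(49+16) = 49/65 = 0.7538

0.7538


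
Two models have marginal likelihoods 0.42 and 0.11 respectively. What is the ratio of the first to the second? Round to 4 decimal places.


Evidence ratio = 0.42 / 0.11
= 3.8182

3.8182


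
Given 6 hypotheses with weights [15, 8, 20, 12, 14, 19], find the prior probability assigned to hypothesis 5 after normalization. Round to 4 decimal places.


To normalize, divide each weight by the sum of all weights.
Sum = 88
Prior(H5) = 14/88 = 0.1591

0.1591


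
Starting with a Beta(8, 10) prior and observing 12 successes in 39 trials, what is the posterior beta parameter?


Posterior beta = prior beta + failures
Failures = 39 - 12 = 27
beta_post = 10 + 27 = 37

37


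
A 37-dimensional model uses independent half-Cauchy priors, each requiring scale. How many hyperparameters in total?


Per parameter: 1 (scale).
Total = 37 * 1 = 37

37


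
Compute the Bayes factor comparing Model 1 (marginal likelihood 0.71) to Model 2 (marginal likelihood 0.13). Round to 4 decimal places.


BF12 = marginal likelihood of M1 / marginal likelihood of M2
= 0.71/0.13
= 5.4615

5.4615


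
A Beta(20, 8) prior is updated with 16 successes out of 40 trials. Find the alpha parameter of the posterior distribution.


In the Beta-Binomial conjugate update:
alpha_post = alpha_prior + successes
= 20 + 16
= 36

36


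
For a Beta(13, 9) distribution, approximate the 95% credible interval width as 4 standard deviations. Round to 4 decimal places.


Variance of Beta(a,b) = ab / ((a+b)^2 * (a+b+1))
= 13*9 / ((22)^2 * 23)
= 0.0105
SD = sqrt(0.0105) = 0.1025
Width = 4 * SD = 0.4101

0.4101


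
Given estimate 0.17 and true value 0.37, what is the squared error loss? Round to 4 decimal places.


Squared error = (estimate - true)^2
Difference = -0.2
Loss = -0.2^2 = 0.04

0.04


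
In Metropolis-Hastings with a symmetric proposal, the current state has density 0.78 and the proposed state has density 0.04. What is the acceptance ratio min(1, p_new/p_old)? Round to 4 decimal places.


Ratio = p_new / p_old = 0.04 / 0.78 = 0.0513
Acceptance = min(1, 0.0513) = 0.0513

0.0513


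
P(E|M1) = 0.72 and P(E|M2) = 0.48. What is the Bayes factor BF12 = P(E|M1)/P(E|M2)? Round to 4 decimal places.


Bayes factor BF12 = P(E|M1) / P(E|M2)
= 0.72 / 0.48
= 1.5

1.5


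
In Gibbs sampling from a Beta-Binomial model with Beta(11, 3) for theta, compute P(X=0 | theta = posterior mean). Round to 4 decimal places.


Posterior mean = alpha/(alpha+beta) = 11/14 = 0.7857
P(X=0|theta=mean) = 1 - theta = 0.2143

0.2143


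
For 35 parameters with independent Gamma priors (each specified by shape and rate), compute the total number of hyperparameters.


A Gamma prior has 2 hyperparameters per parameter.
Total = 35 * 2 = 70

70


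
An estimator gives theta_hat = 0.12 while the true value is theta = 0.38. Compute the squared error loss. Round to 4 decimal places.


The squared error loss is (theta_hat - theta)^2
= (0.12 - 0.38)^2
= (-0.26)^2 = 0.0676

0.0676


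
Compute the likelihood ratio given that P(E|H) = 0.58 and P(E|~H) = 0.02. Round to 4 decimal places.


LR = P(E|H) / P(E|~H)
= 0.58 / 0.02 = 29.0

29.0


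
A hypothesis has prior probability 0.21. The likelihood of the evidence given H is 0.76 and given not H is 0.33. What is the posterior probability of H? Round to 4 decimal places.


Using Bayes' theorem:
P(E) = 0.21 * 0.76 + 0.79 * 0.33
P(E) = 0.4203
P(H|E) = (0.21 * 0.76) / 0.4203 = 0.3797

0.3797


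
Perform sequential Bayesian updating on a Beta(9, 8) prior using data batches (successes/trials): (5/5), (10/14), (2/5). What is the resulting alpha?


Accumulate successes: 17
Posterior alpha = prior alpha + sum of successes
= 9 + 17 = 26

26


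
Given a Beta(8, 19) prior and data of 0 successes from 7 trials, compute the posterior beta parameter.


Number of failures = 7 - 0 = 7
Posterior beta = 19 + 7 = 26

26


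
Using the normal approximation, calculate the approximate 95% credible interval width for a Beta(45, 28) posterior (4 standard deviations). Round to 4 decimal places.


Var(Beta) = 45*28/(73^2 * 74) = 0.0032
SD = 0.0565
Width ~ 4*SD = 0.2261

0.2261


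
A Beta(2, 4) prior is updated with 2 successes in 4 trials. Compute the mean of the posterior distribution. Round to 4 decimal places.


After update: Beta(4, 6)
Mean = 4 / (4 + 6) = 4 / 10
= 0.4

0.4


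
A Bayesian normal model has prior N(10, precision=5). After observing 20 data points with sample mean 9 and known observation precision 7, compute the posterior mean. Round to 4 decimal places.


Posterior mean = (prior_precision * prior_mean + n * data_precision * data_mean) / (prior_precision + n * data_precision)
Numerator = 5*10 + 20*7*9 = 1310
Denominator = 5 + 20*7 = 145
Posterior mean = 9.0345

9.0345


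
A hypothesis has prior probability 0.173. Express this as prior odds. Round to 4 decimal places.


Odds = P(H) / P(not H) = 0.173 / 0.827
= 0.2092

0.2092


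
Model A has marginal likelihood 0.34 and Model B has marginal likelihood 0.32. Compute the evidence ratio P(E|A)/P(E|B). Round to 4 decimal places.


Evidence ratio = P(E|A) / P(E|B)
= 0.34 / 0.32
= 1.0625

1.0625


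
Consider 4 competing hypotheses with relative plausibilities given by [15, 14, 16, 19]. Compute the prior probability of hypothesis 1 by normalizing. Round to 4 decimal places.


Sum of weights = 15 + 14 + 16 + 19 = 64
Normalized prior for H1 = 15 / 64
= 0.2344

0.2344


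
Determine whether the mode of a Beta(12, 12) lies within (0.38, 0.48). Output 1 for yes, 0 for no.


First find the mode: (a-1)/(a+b-2) = 0.5
Is 0.5 in (0.38, 0.48)? 0

0


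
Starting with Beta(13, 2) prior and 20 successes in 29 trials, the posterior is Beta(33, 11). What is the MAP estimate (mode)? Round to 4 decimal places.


The mode of Beta(a, b) when a > 1 and b > 1 is (a-1)/(a+b-2)
= (33 - 1) / (33 + 11 - 2)
= 32 / 42
= 0.7619

0.7619


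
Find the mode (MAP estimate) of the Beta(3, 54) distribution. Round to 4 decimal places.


For Beta(a,b) with a,b > 1:
Mode = (a-1)/(a+b-2) = (3-1)/(57-2)
= 2/55 = 0.0364

0.0364


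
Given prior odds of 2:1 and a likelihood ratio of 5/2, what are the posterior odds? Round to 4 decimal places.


Posterior odds = prior odds * LR
Prior odds = 2/1 = 2.0
LR = 5/2 = 2.5
Posterior odds = 2.0 * 2.5 = 5.0

5.0


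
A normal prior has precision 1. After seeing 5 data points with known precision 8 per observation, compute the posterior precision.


In the conjugate normal model, precisions add:
tau_posterior = tau_prior + n * tau_data
= 1 + 5*8 = 41

41


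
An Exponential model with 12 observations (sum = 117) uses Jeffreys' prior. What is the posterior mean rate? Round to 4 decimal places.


Posterior Gamma(12, 117)
E[lambda] = 12/117 = 0.1026

0.1026


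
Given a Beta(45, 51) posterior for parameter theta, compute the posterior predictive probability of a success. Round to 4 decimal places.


For a Beta-Bernoulli model, the predictive probability is the mean:
P(success) = 45/(45+51) = 45/96 = 0.4688

0.4688


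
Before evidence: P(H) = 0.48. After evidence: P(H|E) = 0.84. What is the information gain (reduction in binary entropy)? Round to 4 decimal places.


Prior entropy = 0.9988
Posterior entropy = 0.6343
Information gain = 0.9988 - 0.6343 = 0.3645

0.3645


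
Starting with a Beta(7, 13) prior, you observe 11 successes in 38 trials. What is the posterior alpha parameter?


For a Beta-Binomial conjugate model:
Posterior alpha = prior alpha + number of successes
= 7 + 11 = 18

18


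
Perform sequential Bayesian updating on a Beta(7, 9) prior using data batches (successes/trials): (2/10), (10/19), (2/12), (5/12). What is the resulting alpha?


Accumulate successes: 19
Posterior alpha = prior alpha + sum of successes
= 7 + 19 = 26

26


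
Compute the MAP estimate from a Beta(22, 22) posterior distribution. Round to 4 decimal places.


MAP = mode of Beta distribution
= (alpha - 1)/(alpha + beta - 2)
= (22-1)/(22+22-2)
= 21/42 = 0.5

0.5


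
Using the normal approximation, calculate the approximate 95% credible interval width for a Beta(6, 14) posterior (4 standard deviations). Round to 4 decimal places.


Var(Beta) = 6*14/(20^2 * 21) = 0.01
SD = 0.1
Width ~ 4*SD = 0.4

0.4


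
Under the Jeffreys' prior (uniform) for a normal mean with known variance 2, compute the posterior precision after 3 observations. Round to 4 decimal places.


Prior precision = 0 (flat prior).
Post. prec. = 0 + n/var = 3/2 = 1.5

1.5


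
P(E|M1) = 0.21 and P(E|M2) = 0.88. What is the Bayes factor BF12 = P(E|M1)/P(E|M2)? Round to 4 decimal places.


Bayes factor BF12 = P(E|M1) / P(E|M2)
= 0.21 / 0.88
= 0.2386

0.2386


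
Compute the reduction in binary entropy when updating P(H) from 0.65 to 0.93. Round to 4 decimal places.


H_before = -p*log2(p) - (1-p)*log2(1-p) for p=0.65: 0.9341
H_after for p=0.93: 0.3659
Reduction = 0.9341 - 0.3659 = 0.5681

0.5681


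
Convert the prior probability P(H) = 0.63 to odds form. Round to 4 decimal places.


P(not H) = 1 - 0.63 = 0.37
Odds = 0.63 / 0.37 = 1.7027

1.7027


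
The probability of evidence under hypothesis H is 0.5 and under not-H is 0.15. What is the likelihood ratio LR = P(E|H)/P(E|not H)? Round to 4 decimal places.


LR = 0.5 / 0.15
= 3.3333

3.3333


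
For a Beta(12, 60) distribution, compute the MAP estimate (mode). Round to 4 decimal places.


MAP = mode = (a-1)/(a+b-2)
= (12-1)/(12+60-2)
= 11/70 = 0.1571

0.1571


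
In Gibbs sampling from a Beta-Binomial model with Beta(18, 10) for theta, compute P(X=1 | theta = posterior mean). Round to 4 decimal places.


Posterior mean = alpha/(alpha+beta) = 18/28 = 0.6429
P(X=1|theta=mean) = theta = 0.6429

0.6429


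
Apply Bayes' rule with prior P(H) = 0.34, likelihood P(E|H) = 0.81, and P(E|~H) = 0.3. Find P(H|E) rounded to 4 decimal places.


Step 1: Compute marginal P(E) = P(E|H)P(H) + P(E|~H)P(~H)
= 0.81*0.34 + 0.3*0.66 = 0.4734
Step 2: P(H|E) = P(E|H)P(H)/P(E) = 0.2754/0.4734
= 0.5817

0.5817


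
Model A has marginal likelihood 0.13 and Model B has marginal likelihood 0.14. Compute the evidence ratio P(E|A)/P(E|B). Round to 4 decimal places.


Evidence ratio = P(E|A) / P(E|B)
= 0.13 / 0.14
= 0.9286

0.9286


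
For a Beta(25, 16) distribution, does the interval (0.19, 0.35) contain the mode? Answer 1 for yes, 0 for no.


Mode of Beta(a,b) = (a-1)/(a+b-2)
= (25-1)/(25+16-2) = 0.6154
Check: 0.19 <= 0.6154 <= 0.35?
Result: 0

0


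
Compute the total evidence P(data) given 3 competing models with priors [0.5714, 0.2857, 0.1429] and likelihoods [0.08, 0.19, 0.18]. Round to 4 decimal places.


Marginal likelihood = sum P(model_i) * P(data|model_i)
Model 1: 0.5714 * 0.08 = 0.0457
Model 2: 0.2857 * 0.19 = 0.0543
Model 3: 0.1429 * 0.18 = 0.0257
Total = 0.1257

0.1257


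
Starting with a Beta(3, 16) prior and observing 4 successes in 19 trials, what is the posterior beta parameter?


Posterior beta = prior beta + failures
Failures = 19 - 4 = 15
beta_post = 16 + 15 = 31

31


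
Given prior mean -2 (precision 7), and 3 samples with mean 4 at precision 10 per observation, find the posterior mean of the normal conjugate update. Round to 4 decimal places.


The posterior mean is a precision-weighted average of prior and data.
Post. prec. = 7 + 30 = 37
Post. mean = (-14 + 120)/37 = 106/37 = 2.8649

2.8649


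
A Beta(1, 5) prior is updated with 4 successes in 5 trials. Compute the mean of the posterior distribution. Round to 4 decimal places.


After update: Beta(5, 6)
Mean = 5 / (5 + 6) = 5 / 11
= 0.4545

0.4545


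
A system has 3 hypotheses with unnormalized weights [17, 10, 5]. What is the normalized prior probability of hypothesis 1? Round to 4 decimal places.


The normalized prior is the weight divided by the total.
Total weight = 32
P(H1) = 17 / 32 = 0.5312

0.5312


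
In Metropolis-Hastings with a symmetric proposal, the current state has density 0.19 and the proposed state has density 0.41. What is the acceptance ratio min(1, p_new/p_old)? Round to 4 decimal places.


Ratio = p_new / p_old = 0.41 / 0.19 = 2.1579
Acceptance = min(1, 2.1579) = 1.0

1.0


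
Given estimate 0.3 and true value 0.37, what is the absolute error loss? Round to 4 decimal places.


Absolute error = |estimate - true|
= |-0.07| = 0.07

0.07


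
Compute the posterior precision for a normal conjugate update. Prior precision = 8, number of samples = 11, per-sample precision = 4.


tau_post = tau_0 + n * tau
= 8 + 11 * 4 = 52

52


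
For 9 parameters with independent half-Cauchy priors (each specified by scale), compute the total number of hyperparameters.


A half-Cauchy prior has 1 hyperparameter per parameter.
Total = 9 * 1 = 9

9


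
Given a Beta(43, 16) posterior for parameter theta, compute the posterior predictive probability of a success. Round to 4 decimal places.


For a Beta-Bernoulli model, the predictive probability is the mean:
P(success) = 43/(43+16) = 43/59 = 0.7288

0.7288


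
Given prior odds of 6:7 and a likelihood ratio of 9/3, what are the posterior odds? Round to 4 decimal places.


Posterior odds = prior odds * LR
Prior odds = 6/7 = 0.8571
LR = 9/3 = 3.0
Posterior odds = 0.8571 * 3.0 = 2.5714

2.5714


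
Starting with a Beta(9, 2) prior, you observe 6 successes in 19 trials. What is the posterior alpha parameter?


For a Beta-Binomial conjugate model:
Posterior alpha = prior alpha + number of successes
= 9 + 6 = 15

15


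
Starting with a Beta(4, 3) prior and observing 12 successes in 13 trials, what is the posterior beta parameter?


Posterior beta = prior beta + failures
Failures = 13 - 12 = 1
beta_post = 3 + 1 = 4

4


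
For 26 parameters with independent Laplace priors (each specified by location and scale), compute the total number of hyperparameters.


A Laplace prior has 2 hyperparameters per parameter.
Total = 26 * 2 = 52

52


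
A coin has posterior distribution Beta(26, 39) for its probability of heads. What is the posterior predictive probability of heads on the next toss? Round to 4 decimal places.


Posterior predictive = E[theta] = alpha/(alpha+beta)
= 26/65
= 0.4

0.4


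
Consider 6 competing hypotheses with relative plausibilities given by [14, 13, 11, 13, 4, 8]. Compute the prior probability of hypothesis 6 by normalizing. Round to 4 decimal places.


Sum of weights = 14 + 13 + 11 + 13 + 4 + 8 = 63
Normalized prior for H6 = 8 / 63
= 0.127

0.127


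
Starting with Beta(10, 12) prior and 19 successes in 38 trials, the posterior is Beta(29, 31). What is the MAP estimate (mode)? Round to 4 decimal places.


The mode of Beta(a, b) when a > 1 and b > 1 is (a-1)/(a+b-2)
= (29 - 1) / (29 + 31 - 2)
= 28 / 58
= 0.4828

0.4828


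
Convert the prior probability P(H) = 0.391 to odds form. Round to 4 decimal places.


P(not H) = 1 - 0.391 = 0.609
Odds = 0.391 / 0.609 = 0.642

0.642


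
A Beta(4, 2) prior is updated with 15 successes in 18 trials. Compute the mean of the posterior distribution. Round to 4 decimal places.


After update: Beta(19, 5)
Mean = 19 / (19 + 5) = 19 / 24
= 0.7917

0.7917


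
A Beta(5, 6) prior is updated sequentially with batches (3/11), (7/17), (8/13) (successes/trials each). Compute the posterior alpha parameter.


Sequential conjugate updating is equivalent to a single batch update.
Total successes across all batches = 18
alpha_posterior = alpha_prior + total_successes = 5 + 18
= 23

23


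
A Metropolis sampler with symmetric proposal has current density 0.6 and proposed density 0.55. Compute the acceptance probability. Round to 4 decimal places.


For symmetric proposals, acceptance = min(1, pi(x*)/pi(x))
= min(1, 0.55/0.6)
= min(1, 0.9167) = 0.9167

0.9167


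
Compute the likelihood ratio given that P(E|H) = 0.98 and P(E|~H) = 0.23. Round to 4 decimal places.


LR = P(E|H) / P(E|~H)
= 0.98 / 0.23 = 4.2609

4.2609


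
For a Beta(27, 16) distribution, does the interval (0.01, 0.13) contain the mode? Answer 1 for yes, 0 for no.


Mode of Beta(a,b) = (a-1)/(a+b-2)
= (27-1)/(27+16-2) = 0.6341
Check: 0.01 <= 0.6341 <= 0.13?
Result: 0

0


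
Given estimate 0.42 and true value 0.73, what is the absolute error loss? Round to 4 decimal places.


Absolute error = |estimate - true|
= |-0.31| = 0.31

0.31


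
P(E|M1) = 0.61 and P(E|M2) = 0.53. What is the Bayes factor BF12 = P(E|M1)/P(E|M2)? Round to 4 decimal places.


Bayes factor BF12 = P(E|M1) / P(E|M2)
= 0.61 / 0.53
= 1.1509

1.1509


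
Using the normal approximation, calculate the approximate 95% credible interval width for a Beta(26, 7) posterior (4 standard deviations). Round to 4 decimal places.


Var(Beta) = 26*7/(33^2 * 34) = 0.0049
SD = 0.0701
Width ~ 4*SD = 0.2804

0.2804


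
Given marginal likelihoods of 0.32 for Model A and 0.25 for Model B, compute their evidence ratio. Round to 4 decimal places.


Ratio = ML(A) / ML(B) = 0.32/0.25
= 1.28

1.28


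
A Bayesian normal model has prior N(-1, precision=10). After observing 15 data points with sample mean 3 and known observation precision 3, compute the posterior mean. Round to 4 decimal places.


Posterior mean = (prior_precision * prior_mean + n * data_precision * data_mean) / (prior_precision + n * data_precision)
Numerator = 10*-1 + 15*3*3 = 125
Denominator = 10 + 15*3 = 55
Posterior mean = 2.2727

2.2727


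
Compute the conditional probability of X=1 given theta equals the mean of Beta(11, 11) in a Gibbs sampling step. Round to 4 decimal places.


Mean of Beta(11, 11) = 0.5
P(X=1 | theta=0.5) = 0.5

0.5


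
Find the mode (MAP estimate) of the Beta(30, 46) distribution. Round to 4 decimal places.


For Beta(a,b) with a,b > 1:
Mode = (a-1)/(a+b-2) = (30-1)/(76-2)
= 29/74 = 0.3919

0.3919


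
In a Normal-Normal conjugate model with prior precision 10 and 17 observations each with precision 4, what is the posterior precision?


Posterior precision = prior precision + n * observation precision
= 10 + 17 * 4
= 10 + 68 = 78

78


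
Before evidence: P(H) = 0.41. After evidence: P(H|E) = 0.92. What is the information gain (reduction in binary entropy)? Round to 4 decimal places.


Prior entropy = 0.9765
Posterior entropy = 0.4022
Information gain = 0.9765 - 0.4022 = 0.5743

0.5743


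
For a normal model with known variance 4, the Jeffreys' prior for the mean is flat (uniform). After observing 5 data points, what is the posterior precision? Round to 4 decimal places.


Jeffreys' prior for normal mean (known variance) is flat.
Prior precision = 0.
Posterior precision = prior_prec + n/sigma^2 = 0 + 5/4
= 1.25

1.25


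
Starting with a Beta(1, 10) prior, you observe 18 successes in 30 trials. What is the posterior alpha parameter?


For a Beta-Binomial conjugate model:
Posterior alpha = prior alpha + number of successes
= 1 + 18 = 19

19


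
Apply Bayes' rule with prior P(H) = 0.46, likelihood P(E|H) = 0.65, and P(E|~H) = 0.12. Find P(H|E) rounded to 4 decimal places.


Step 1: Compute marginal P(E) = P(E|H)P(H) + P(E|~H)P(~H)
= 0.65*0.46 + 0.12*0.54 = 0.3638
Step 2: P(H|E) = P(E|H)P(H)/P(E) = 0.299/0.3638
= 0.8219

0.8219


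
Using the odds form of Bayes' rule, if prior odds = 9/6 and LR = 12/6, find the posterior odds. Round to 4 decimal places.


Bayes' rule in odds form: posterior odds = prior odds * LR
= (9 * 12) / (6 * 6)
= 108/36 = 3.0

3.0


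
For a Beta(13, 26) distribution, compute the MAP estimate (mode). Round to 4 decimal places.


MAP = mode = (a-1)/(a+b-2)
= (13-1)/(13+26-2)
= 12/37 = 0.3243

0.3243


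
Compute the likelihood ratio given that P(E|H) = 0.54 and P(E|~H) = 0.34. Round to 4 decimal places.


LR = P(E|H) / P(E|~H)
= 0.54 / 0.34 = 1.5882

1.5882


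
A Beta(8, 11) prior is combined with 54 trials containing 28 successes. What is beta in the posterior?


In conjugate updating:
beta_posterior = beta_prior + (n - k)
= 11 + (54 - 28)
= 11 + 26 = 37

37


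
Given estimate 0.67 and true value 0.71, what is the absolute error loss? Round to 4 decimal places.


Absolute error = |estimate - true|
= |-0.04| = 0.04

0.04


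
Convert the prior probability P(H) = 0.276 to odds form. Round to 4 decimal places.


P(not H) = 1 - 0.276 = 0.724
Odds = 0.276 / 0.724 = 0.3812

0.3812


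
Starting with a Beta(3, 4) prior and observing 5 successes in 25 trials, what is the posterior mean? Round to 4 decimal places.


Posterior parameters: alpha = 3 + 5 = 8
beta = 4 + 20 = 24
Posterior mean = alpha / (alpha + beta) = 8 / 32
= 0.25

0.25


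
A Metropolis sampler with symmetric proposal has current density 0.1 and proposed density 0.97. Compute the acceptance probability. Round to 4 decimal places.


For symmetric proposals, acceptance = min(1, pi(x*)/pi(x))
= min(1, 0.97/0.1)
= min(1, 9.7) = 1.0

1.0


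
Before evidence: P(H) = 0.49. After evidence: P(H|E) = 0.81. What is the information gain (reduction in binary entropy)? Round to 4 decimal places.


Prior entropy = 0.9997
Posterior entropy = 0.7015
Information gain = 0.9997 - 0.7015 = 0.2982

0.2982


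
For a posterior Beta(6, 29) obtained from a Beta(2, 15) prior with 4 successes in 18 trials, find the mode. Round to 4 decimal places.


Mode = (alpha - 1) / (alpha + beta - 2)
= 5 / 33
= 0.1515

0.1515


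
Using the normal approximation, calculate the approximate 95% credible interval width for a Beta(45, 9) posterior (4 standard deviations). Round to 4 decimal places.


Var(Beta) = 45*9/(54^2 * 55) = 0.0025
SD = 0.0503
Width ~ 4*SD = 0.201

0.201


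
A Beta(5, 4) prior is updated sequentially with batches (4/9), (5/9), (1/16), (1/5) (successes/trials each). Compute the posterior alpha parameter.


Sequential conjugate updating is equivalent to a single batch update.
Total successes across all batches = 11
alpha_posterior = alpha_prior + total_successes = 5 + 11
= 16

16


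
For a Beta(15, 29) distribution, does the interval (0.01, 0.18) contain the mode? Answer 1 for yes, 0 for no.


Mode of Beta(a,b) = (a-1)/(a+b-2)
= (15-1)/(15+29-2) = 0.3333
Check: 0.01 <= 0.3333 <= 0.18?
Result: 0

0


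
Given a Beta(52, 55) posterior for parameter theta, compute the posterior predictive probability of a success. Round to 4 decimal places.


For a Beta-Bernoulli model, the predictive probability is the mean:
P(success) = 52/(52+55) = 52/107 = 0.486

0.486


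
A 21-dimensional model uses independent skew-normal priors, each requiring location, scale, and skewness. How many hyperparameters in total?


Per parameter: 3 (location, scale, and skewness).
Total = 21 * 3 = 63

63


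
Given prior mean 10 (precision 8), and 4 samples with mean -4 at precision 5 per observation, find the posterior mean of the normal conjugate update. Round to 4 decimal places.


The posterior mean is a precision-weighted average of prior and data.
Post. prec. = 8 + 20 = 28
Post. mean = (80 + -80)/28 = 0/28 = 0.0

0.0


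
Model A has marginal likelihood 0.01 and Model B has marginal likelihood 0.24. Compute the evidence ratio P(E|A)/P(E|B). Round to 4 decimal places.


Evidence ratio = P(E|A) / P(E|B)
= 0.01 / 0.24
= 0.0417

0.0417


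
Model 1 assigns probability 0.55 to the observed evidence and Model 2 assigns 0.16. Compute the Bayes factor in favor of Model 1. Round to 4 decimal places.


BF = P(data|M1) / P(data|M2)
= 0.55 / 0.16 = 3.4375

3.4375


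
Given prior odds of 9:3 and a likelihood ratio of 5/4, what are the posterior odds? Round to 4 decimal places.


Posterior odds = prior odds * LR
Prior odds = 9/3 = 3.0
LR = 5/4 = 1.25
Posterior odds = 3.0 * 1.25 = 3.75

3.75


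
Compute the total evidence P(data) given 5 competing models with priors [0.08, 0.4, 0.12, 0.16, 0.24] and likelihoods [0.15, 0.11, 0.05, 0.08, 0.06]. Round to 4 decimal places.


Marginal likelihood = sum P(model_i) * P(data|model_i)
Model 1: 0.08 * 0.15 = 0.012
Model 2: 0.4 * 0.11 = 0.044
Model 3: 0.12 * 0.05 = 0.006
Model 4: 0.16 * 0.08 = 0.0128
Model 5: 0.24 * 0.06 = 0.0144
Total = 0.0892

0.0892


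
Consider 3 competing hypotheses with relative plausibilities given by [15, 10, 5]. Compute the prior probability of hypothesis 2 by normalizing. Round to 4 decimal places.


Sum of weights = 15 + 10 + 5 = 30
Normalized prior for H2 = 10 / 30
= 0.3333

0.3333


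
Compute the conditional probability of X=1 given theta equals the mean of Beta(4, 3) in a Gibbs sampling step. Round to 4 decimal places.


Mean of Beta(4, 3) = 0.5714
P(X=1 | theta=0.5714) = 0.5714

0.5714


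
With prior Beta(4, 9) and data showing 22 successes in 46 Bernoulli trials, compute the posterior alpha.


Conjugate update: alpha_posterior = alpha_prior + k
= 4 + 22 = 26

26


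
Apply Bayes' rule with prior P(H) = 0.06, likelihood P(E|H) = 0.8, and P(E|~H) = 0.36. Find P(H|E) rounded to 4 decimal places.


Step 1: Compute marginal P(E) = P(E|H)P(H) + P(E|~H)P(~H)
= 0.8*0.06 + 0.36*0.94 = 0.3864
Step 2: P(H|E) = P(E|H)P(H)/P(E) = 0.048/0.3864
= 0.1242

0.1242


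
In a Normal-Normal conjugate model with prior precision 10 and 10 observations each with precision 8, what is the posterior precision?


Posterior precision = prior precision + n * observation precision
= 10 + 10 * 8
= 10 + 80 = 90

90
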